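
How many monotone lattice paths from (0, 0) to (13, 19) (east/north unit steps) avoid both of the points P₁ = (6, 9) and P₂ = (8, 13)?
Number of paths = 190708630

Inclusion–exclusion. Total paths: C(32, 13) = 347373600. Through P₁: C(15, 6)·C(17, 7) = 97337240. Through P₂: C(21, 8)·C(11, 5) = 94012380. Since P₁ is strictly southwest of P₂, a monotone path through both must visit P₁ then P₂; paths through both = C(15, 6)·C(6, 2)·C(11, 5) = 34684650. Avoid both = 347373600 − 97337240 − 94012380 + 34684650 = 190708630.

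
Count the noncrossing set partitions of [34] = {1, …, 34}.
C_34 = 812944042149730764

These noncrossing partitions are counted by the Catalan number C_n = (1/(n + 1)) · C(2n, n). For n = 34: C_34 = (1/35) · C(68, 34) = 28453041475240576740/35 = 812944042149730764.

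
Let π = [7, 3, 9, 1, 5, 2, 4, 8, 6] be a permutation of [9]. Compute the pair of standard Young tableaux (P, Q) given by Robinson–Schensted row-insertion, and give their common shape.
P = [1, 2, 4, 6] / [3, 5, 8] / [7, 9];  Q = [1, 3, 7, 8] / [2, 5, 9] / [4, 6];  common shape = (4, 3, 2)

Row-insert the values π_1, π_2, … into P one at a time, bumping the leftmost entry strictly greater than the inserted value down to the next row. The recording tableau Q records, in position (i, j), the step at which that cell was added to P.
  Insert 7 (step 1): P = [7];  Q = [1]
  Insert 3 (step 2): P = [3] / [7];  Q = [1] / [2]
  Insert 9 (step 3): P = [3, 9] / [7];  Q = [1, 3] / [2]
  Insert 1 (step 4): P = [1, 9] / [3] / [7];  Q = [1, 3] / [2] / [4]
  Insert 5 (step 5): P = [1, 5] / [3, 9] / [7];  Q = [1, 3] / [2, 5] / [4]
  Insert 2 (step 6): P = [1, 2] / [3, 5] / [7, 9];  Q = [1, 3] / [2, 5] / [4, 6]
  Insert 4 (step 7): P = [1, 2, 4] / [3, 5] / [7, 9];  Q = [1, 3, 7] / [2, 5] / [4, 6]
  Insert 8 (step 8): P = [1, 2, 4, 8] / [3, 5] / [7, 9];  Q = [1, 3, 7, 8] / [2, 5] / [4, 6]
  Insert 6 (step 9): P = [1, 2, 4, 6] / [3, 5, 8] / [7, 9];  Q = [1, 3, 7, 8] / [2, 5, 9] / [4, 6]
Final shape: (4, 3, 2).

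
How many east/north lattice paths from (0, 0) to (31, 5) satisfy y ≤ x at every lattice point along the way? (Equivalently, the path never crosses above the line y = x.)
Number of paths = 318087

By the reflection principle (André's argument), the number of monotone paths to (31, 5) with n ≤ m that never go above y = x is C(36, 31) − C(36, 32) = 376992 − 58905 = 318087.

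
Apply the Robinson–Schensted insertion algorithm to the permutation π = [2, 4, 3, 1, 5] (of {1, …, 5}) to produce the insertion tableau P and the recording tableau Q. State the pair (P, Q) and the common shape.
P = [1, 3, 5] / [2] / [4];  Q = [1, 2, 5] / [3] / [4];  common shape = (3, 1, 1)

Row-insert the values π_1, π_2, … into P one at a time, bumping the leftmost entry strictly greater than the inserted value down to the next row. The recording tableau Q records, in position (i, j), the step at which that cell was added to P.
  Insert 2 (step 1): P = [2];  Q = [1]
  Insert 4 (step 2): P = [2, 4];  Q = [1, 2]
  Insert 3 (step 3): P = [2, 3] / [4];  Q = [1, 2] / [3]
  Insert 1 (step 4): P = [1, 3] / [2] / [4];  Q = [1, 2] / [3] / [4]
  Insert 5 (step 5): P = [1, 3, 5] / [2] / [4];  Q = [1, 2, 5] / [3] / [4]
Final shape: (3, 1, 1).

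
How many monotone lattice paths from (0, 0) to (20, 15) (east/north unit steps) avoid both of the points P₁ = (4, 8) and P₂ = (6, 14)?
Number of paths = 3126216945

Inclusion–exclusion. Total paths: C(35, 20) = 3247943160. Through P₁: C(12, 4)·C(23, 16) = 121352715. Through P₂: C(20, 6)·C(15, 14) = 581400. Since P₁ is strictly southwest of P₂, a monotone path through both must visit P₁ then P₂; paths through both = C(12, 4)·C(8, 2)·C(15, 14) = 207900. Avoid both = 3247943160 − 121352715 − 581400 + 207900 = 3126216945.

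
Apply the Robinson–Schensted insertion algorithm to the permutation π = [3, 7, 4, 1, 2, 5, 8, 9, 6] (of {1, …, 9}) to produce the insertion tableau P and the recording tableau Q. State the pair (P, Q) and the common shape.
P = [1, 2, 5, 6, 9] / [3, 4, 8] / [7];  Q = [1, 2, 6, 7, 8] / [3, 5, 9] / [4];  common shape = (5, 3, 1)

Row-insert the values π_1, π_2, … into P one at a time, bumping the leftmost entry strictly greater than the inserted value down to the next row. The recording tableau Q records, in position (i, j), the step at which that cell was added to P.
  Insert 3 (step 1): P = [3];  Q = [1]
  Insert 7 (step 2): P = [3, 7];  Q = [1, 2]
  Insert 4 (step 3): P = [3, 4] / [7];  Q = [1, 2] / [3]
  Insert 1 (step 4): P = [1, 4] / [3] / [7];  Q = [1, 2] / [3] / [4]
  Insert 2 (step 5): P = [1, 2] / [3, 4] / [7];  Q = [1, 2] / [3, 5] / [4]
  Insert 5 (step 6): P = [1, 2, 5] / [3, 4] / [7];  Q = [1, 2, 6] / [3, 5] / [4]
  Insert 8 (step 7): P = [1, 2, 5, 8] / [3, 4] / [7];  Q = [1, 2, 6, 7] / [3, 5] / [4]
  Insert 9 (step 8): P = [1, 2, 5, 8, 9] / [3, 4] / [7];  Q = [1, 2, 6, 7, 8] / [3, 5] / [4]
  Insert 6 (step 9): P = [1, 2, 5, 6, 9] / [3, 4, 8] / [7];  Q = [1, 2, 6, 7, 8] / [3, 5, 9] / [4]
Final shape: (5, 3, 1).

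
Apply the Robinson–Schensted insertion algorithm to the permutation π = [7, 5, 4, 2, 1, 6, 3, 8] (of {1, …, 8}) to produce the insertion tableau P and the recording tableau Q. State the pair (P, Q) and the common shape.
P = [1, 3, 8] / [2, 6] / [4] / [5] / [7];  Q = [1, 6, 8] / [2, 7] / [3] / [4] / [5];  common shape = (3, 2, 1, 1, 1)

Row-insert the values π_1, π_2, … into P one at a time, bumping the leftmost entry strictly greater than the inserted value down to the next row. The recording tableau Q records, in position (i, j), the step at which that cell was added to P.
  Insert 7 (step 1): P = [7];  Q = [1]
  Insert 5 (step 2): P = [5] / [7];  Q = [1] / [2]
  Insert 4 (step 3): P = [4] / [5] / [7];  Q = [1] / [2] / [3]
  Insert 2 (step 4): P = [2] / [4] / [5] / [7];  Q = [1] / [2] / [3] / [4]
  Insert 1 (step 5): P = [1] / [2] / [4] / [5] / [7];  Q = [1] / [2] / [3] / [4] / [5]
  Insert 6 (step 6): P = [1, 6] / [2] / [4] / [5] / [7];  Q = [1, 6] / [2] / [3] / [4] / [5]
  Insert 3 (step 7): P = [1, 3] / [2, 6] / [4] / [5] / [7];  Q = [1, 6] / [2, 7] / [3] / [4] / [5]
  Insert 8 (step 8): P = [1, 3, 8] / [2, 6] / [4] / [5] / [7];  Q = [1, 6, 8] / [2, 7] / [3] / [4] / [5]
Final shape: (3, 2, 1, 1, 1).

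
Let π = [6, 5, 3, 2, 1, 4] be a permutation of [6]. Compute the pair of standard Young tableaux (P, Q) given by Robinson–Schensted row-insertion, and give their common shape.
P = [1, 4] / [2] / [3] / [5] / [6];  Q = [1, 6] / [2] / [3] / [4] / [5];  common shape = (2, 1, 1, 1, 1)

Row-insert the values π_1, π_2, … into P one at a time, bumping the leftmost entry strictly greater than the inserted value down to the next row. The recording tableau Q records, in position (i, j), the step at which that cell was added to P.
  Insert 6 (step 1): P = [6];  Q = [1]
  Insert 5 (step 2): P = [5] / [6];  Q = [1] / [2]
  Insert 3 (step 3): P = [3] / [5] / [6];  Q = [1] / [2] / [3]
  Insert 2 (step 4): P = [2] / [3] / [5] / [6];  Q = [1] / [2] / [3] / [4]
  Insert 1 (step 5): P = [1] / [2] / [3] / [5] / [6];  Q = [1] / [2] / [3] / [4] / [5]
  Insert 4 (step 6): P = [1, 4] / [2] / [3] / [5] / [6];  Q = [1, 6] / [2] / [3] / [4] / [5]
Final shape: (2, 1, 1, 1, 1).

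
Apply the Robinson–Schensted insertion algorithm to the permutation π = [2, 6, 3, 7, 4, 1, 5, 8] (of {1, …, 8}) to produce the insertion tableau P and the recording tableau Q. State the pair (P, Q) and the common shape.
P = [1, 3, 4, 5, 8] / [2, 7] / [6];  Q = [1, 2, 4, 7, 8] / [3, 5] / [6];  common shape = (5, 2, 1)

Row-insert the values π_1, π_2, … into P one at a time, bumping the leftmost entry strictly greater than the inserted value down to the next row. The recording tableau Q records, in position (i, j), the step at which that cell was added to P.
  Insert 2 (step 1): P = [2];  Q = [1]
  Insert 6 (step 2): P = [2, 6];  Q = [1, 2]
  Insert 3 (step 3): P = [2, 3] / [6];  Q = [1, 2] / [3]
  Insert 7 (step 4): P = [2, 3, 7] / [6];  Q = [1, 2, 4] / [3]
  Insert 4 (step 5): P = [2, 3, 4] / [6, 7];  Q = [1, 2, 4] / [3, 5]
  Insert 1 (step 6): P = [1, 3, 4] / [2, 7] / [6];  Q = [1, 2, 4] / [3, 5] / [6]
  Insert 5 (step 7): P = [1, 3, 4, 5] / [2, 7] / [6];  Q = [1, 2, 4, 7] / [3, 5] / [6]
  Insert 8 (step 8): P = [1, 3, 4, 5, 8] / [2, 7] / [6];  Q = [1, 2, 4, 7, 8] / [3, 5] / [6]
Final shape: (5, 2, 1).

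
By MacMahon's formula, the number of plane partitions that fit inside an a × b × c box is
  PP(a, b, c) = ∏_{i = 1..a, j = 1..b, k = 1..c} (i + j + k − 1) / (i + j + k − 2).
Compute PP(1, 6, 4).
PP(1, 6, 4) = 210

Evaluate the triple product over i = 1..1, j = 1..6, k = 1..4. The factors are (2/1) · (3/2) · (4/3) · (5/4) · (3/2) · (4/3) · (5/4) · (6/5) · … (24 factors total). The numerators and denominators telescope so the product is an integer; carrying out the multiplication exactly gives PP(1, 6, 4) = 210.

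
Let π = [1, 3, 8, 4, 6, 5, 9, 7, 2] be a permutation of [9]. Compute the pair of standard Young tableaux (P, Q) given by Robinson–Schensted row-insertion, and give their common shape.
P = [1, 2, 4, 5, 7] / [3, 9] / [6] / [8];  Q = [1, 2, 3, 5, 7] / [4, 8] / [6] / [9];  common shape = (5, 2, 1, 1)

Row-insert the values π_1, π_2, … into P one at a time, bumping the leftmost entry strictly greater than the inserted value down to the next row. The recording tableau Q records, in position (i, j), the step at which that cell was added to P.
  Insert 1 (step 1): P = [1];  Q = [1]
  Insert 3 (step 2): P = [1, 3];  Q = [1, 2]
  Insert 8 (step 3): P = [1, 3, 8];  Q = [1, 2, 3]
  Insert 4 (step 4): P = [1, 3, 4] / [8];  Q = [1, 2, 3] / [4]
  Insert 6 (step 5): P = [1, 3, 4, 6] / [8];  Q = [1, 2, 3, 5] / [4]
  Insert 5 (step 6): P = [1, 3, 4, 5] / [6] / [8];  Q = [1, 2, 3, 5] / [4] / [6]
  Insert 9 (step 7): P = [1, 3, 4, 5, 9] / [6] / [8];  Q = [1, 2, 3, 5, 7] / [4] / [6]
  Insert 7 (step 8): P = [1, 3, 4, 5, 7] / [6, 9] / [8];  Q = [1, 2, 3, 5, 7] / [4, 8] / [6]
  Insert 2 (step 9): P = [1, 2, 4, 5, 7] / [3, 9] / [6] / [8];  Q = [1, 2, 3, 5, 7] / [4, 8] / [6] / [9]
Final shape: (5, 2, 1, 1).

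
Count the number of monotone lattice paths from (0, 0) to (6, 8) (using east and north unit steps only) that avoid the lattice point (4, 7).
Number of paths = 2013

Total paths from (0, 0) to (6, 8): C(14, 6) = 3003. Paths through (4, 7): (paths (0, 0) → (4, 7)) × (paths (4, 7) → (6, 8)) = C(11, 4) · C(3, 2) = 330 · 3 = 990. Avoidance count = 3003 − 990 = 2013.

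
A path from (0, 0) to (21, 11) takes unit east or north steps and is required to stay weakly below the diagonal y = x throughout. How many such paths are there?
Number of paths = 64512240

By the reflection principle (André's argument), the number of monotone paths to (21, 11) with n ≤ m that never go above y = x is C(32, 21) − C(32, 22) = 129024480 − 64512240 = 64512240.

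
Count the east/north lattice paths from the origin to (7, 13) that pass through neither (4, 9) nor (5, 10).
Number of paths = 36765

Inclusion–exclusion. Total paths: C(20, 7) = 77520. Through P₁: C(13, 4)·C(7, 3) = 25025. Through P₂: C(15, 5)·C(5, 2) = 30030. Since P₁ is strictly southwest of P₂, a monotone path through both must visit P₁ then P₂; paths through both = C(13, 4)·C(2, 1)·C(5, 2) = 14300. Avoid both = 77520 − 25025 − 30030 + 14300 = 36765.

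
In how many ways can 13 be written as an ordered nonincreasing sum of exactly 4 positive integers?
p(13, 4 parts) = 18

Partitions of n into exactly k parts ↔ partitions of n − k into at most k parts (subtract 1 from each part). For n = 13, k = 4, the partitions are: 10+1+1+1, 9+2+1+1, 8+3+1+1, 8+2+2+1, 7+4+1+1, 7+3+2+1, 7+2+2+2, 6+5+1+1, 6+4+2+1, 6+3+3+1, 6+3+2+2, 5+5+2+1, 5+4+3+1, 5+4+2+2, 5+3+3+2, 4+4+4+1, 4+4+3+2, 4+3+3+3. Count = 18.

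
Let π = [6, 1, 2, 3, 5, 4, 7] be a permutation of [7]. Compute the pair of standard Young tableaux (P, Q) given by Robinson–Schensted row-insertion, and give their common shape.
P = [1, 2, 3, 4, 7] / [5] / [6];  Q = [1, 3, 4, 5, 7] / [2] / [6];  common shape = (5, 1, 1)

Row-insert the values π_1, π_2, … into P one at a time, bumping the leftmost entry strictly greater than the inserted value down to the next row. The recording tableau Q records, in position (i, j), the step at which that cell was added to P.
  Insert 6 (step 1): P = [6];  Q = [1]
  Insert 1 (step 2): P = [1] / [6];  Q = [1] / [2]
  Insert 2 (step 3): P = [1, 2] / [6];  Q = [1, 3] / [2]
  Insert 3 (step 4): P = [1, 2, 3] / [6];  Q = [1, 3, 4] / [2]
  Insert 5 (step 5): P = [1, 2, 3, 5] / [6];  Q = [1, 3, 4, 5] / [2]
  Insert 4 (step 6): P = [1, 2, 3, 4] / [5] / [6];  Q = [1, 3, 4, 5] / [2] / [6]
  Insert 7 (step 7): P = [1, 2, 3, 4, 7] / [5] / [6];  Q = [1, 3, 4, 5, 7] / [2] / [6]
Final shape: (5, 1, 1).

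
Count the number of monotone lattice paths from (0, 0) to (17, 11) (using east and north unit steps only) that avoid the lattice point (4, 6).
Number of paths = 19674900

Total paths from (0, 0) to (17, 11): C(28, 17) = 21474180. Paths through (4, 6): (paths (0, 0) → (4, 6)) × (paths (4, 6) → (17, 11)) = C(10, 4) · C(18, 13) = 210 · 8568 = 1799280. Avoidance count = 21474180 − 1799280 = 19674900.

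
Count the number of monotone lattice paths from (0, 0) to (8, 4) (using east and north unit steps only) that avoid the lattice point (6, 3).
Number of paths = 243

Total paths from (0, 0) to (8, 4): C(12, 8) = 495. Paths through (6, 3): (paths (0, 0) → (6, 3)) × (paths (6, 3) → (8, 4)) = C(9, 6) · C(3, 2) = 84 · 3 = 252. Avoidance count = 495 − 252 = 243.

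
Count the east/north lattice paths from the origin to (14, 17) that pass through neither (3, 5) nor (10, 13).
Number of paths = 134606737

Inclusion–exclusion. Total paths: C(31, 14) = 265182525. Through P₁: C(8, 3)·C(23, 11) = 75716368. Through P₂: C(23, 10)·C(8, 4) = 80084620. Since P₁ is strictly southwest of P₂, a monotone path through both must visit P₁ then P₂; paths through both = C(8, 3)·C(15, 7)·C(8, 4) = 25225200. Avoid both = 265182525 − 75716368 − 80084620 + 25225200 = 134606737.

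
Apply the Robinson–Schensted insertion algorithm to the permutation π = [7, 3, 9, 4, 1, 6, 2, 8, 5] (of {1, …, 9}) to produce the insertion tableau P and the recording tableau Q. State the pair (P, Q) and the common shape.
P = [1, 2, 5, 8] / [3, 4, 6] / [7, 9];  Q = [1, 3, 6, 8] / [2, 4, 9] / [5, 7];  common shape = (4, 3, 2)

Row-insert the values π_1, π_2, … into P one at a time, bumping the leftmost entry strictly greater than the inserted value down to the next row. The recording tableau Q records, in position (i, j), the step at which that cell was added to P.
  Insert 7 (step 1): P = [7];  Q = [1]
  Insert 3 (step 2): P = [3] / [7];  Q = [1] / [2]
  Insert 9 (step 3): P = [3, 9] / [7];  Q = [1, 3] / [2]
  Insert 4 (step 4): P = [3, 4] / [7, 9];  Q = [1, 3] / [2, 4]
  Insert 1 (step 5): P = [1, 4] / [3, 9] / [7];  Q = [1, 3] / [2, 4] / [5]
  Insert 6 (step 6): P = [1, 4, 6] / [3, 9] / [7];  Q = [1, 3, 6] / [2, 4] / [5]
  Insert 2 (step 7): P = [1, 2, 6] / [3, 4] / [7, 9];  Q = [1, 3, 6] / [2, 4] / [5, 7]
  Insert 8 (step 8): P = [1, 2, 6, 8] / [3, 4] / [7, 9];  Q = [1, 3, 6, 8] / [2, 4] / [5, 7]
  Insert 5 (step 9): P = [1, 2, 5, 8] / [3, 4, 6] / [7, 9];  Q = [1, 3, 6, 8] / [2, 4, 9] / [5, 7]
Final shape: (4, 3, 2).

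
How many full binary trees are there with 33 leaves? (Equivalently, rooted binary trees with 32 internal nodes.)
C_32 = 55534064877048198

These full binary trees are counted by the Catalan number C_n = (1/(n + 1)) · C(2n, n). For n = 32: C_32 = (1/33) · C(64, 32) = 1832624140942590534/33 = 55534064877048198.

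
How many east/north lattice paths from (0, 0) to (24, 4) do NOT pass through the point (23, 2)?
Number of paths = 19575

Total paths from (0, 0) to (24, 4): C(28, 24) = 20475. Paths through (23, 2): (paths (0, 0) → (23, 2)) × (paths (23, 2) → (24, 4)) = C(25, 23) · C(3, 1) = 300 · 3 = 900. Avoidance count = 20475 − 900 = 19575.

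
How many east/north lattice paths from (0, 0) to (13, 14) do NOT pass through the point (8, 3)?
Number of paths = 19337580

Total paths from (0, 0) to (13, 14): C(27, 13) = 20058300. Paths through (8, 3): (paths (0, 0) → (8, 3)) × (paths (8, 3) → (13, 14)) = C(11, 8) · C(16, 5) = 165 · 4368 = 720720. Avoidance count = 20058300 − 720720 = 19337580.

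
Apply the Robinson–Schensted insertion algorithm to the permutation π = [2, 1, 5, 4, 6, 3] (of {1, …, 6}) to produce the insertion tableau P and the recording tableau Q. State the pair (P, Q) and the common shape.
P = [1, 3, 6] / [2, 4] / [5];  Q = [1, 3, 5] / [2, 4] / [6];  common shape = (3, 2, 1)

Row-insert the values π_1, π_2, … into P one at a time, bumping the leftmost entry strictly greater than the inserted value down to the next row. The recording tableau Q records, in position (i, j), the step at which that cell was added to P.
  Insert 2 (step 1): P = [2];  Q = [1]
  Insert 1 (step 2): P = [1] / [2];  Q = [1] / [2]
  Insert 5 (step 3): P = [1, 5] / [2];  Q = [1, 3] / [2]
  Insert 4 (step 4): P = [1, 4] / [2, 5];  Q = [1, 3] / [2, 4]
  Insert 6 (step 5): P = [1, 4, 6] / [2, 5];  Q = [1, 3, 5] / [2, 4]
  Insert 3 (step 6): P = [1, 3, 6] / [2, 4] / [5];  Q = [1, 3, 5] / [2, 4] / [6]
Final shape: (3, 2, 1).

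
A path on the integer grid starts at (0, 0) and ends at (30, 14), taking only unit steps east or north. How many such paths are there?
Number of paths = 114955808528

A monotone lattice path from (0, 0) to (30, 14) consists of 30 east steps and 14 north steps in some order, so it is determined by which 30 of the 44 steps are east. The count is C(44, 30) = 114955808528.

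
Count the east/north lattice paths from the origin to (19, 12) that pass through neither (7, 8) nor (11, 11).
Number of paths = 125086962

Inclusion–exclusion. Total paths: C(31, 19) = 141120525. Through P₁: C(15, 7)·C(16, 12) = 11711700. Through P₂: C(22, 11)·C(9, 8) = 6348888. Since P₁ is strictly southwest of P₂, a monotone path through both must visit P₁ then P₂; paths through both = C(15, 7)·C(7, 4)·C(9, 8) = 2027025. Avoid both = 141120525 − 11711700 − 6348888 + 2027025 = 125086962.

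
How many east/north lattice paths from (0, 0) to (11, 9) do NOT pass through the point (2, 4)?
Number of paths = 137930

Total paths from (0, 0) to (11, 9): C(20, 11) = 167960. Paths through (2, 4): (paths (0, 0) → (2, 4)) × (paths (2, 4) → (11, 9)) = C(6, 2) · C(14, 9) = 15 · 2002 = 30030. Avoidance count = 167960 − 30030 = 137930.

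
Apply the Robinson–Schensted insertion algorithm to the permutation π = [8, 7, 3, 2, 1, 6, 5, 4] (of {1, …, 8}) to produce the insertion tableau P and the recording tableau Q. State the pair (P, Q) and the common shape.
P = [1, 4] / [2, 5] / [3, 6] / [7] / [8];  Q = [1, 6] / [2, 7] / [3, 8] / [4] / [5];  common shape = (2, 2, 2, 1, 1)

Row-insert the values π_1, π_2, … into P one at a time, bumping the leftmost entry strictly greater than the inserted value down to the next row. The recording tableau Q records, in position (i, j), the step at which that cell was added to P.
  Insert 8 (step 1): P = [8];  Q = [1]
  Insert 7 (step 2): P = [7] / [8];  Q = [1] / [2]
  Insert 3 (step 3): P = [3] / [7] / [8];  Q = [1] / [2] / [3]
  Insert 2 (step 4): P = [2] / [3] / [7] / [8];  Q = [1] / [2] / [3] / [4]
  Insert 1 (step 5): P = [1] / [2] / [3] / [7] / [8];  Q = [1] / [2] / [3] / [4] / [5]
  Insert 6 (step 6): P = [1, 6] / [2] / [3] / [7] / [8];  Q = [1, 6] / [2] / [3] / [4] / [5]
  Insert 5 (step 7): P = [1, 5] / [2, 6] / [3] / [7] / [8];  Q = [1, 6] / [2, 7] / [3] / [4] / [5]
  Insert 4 (step 8): P = [1, 4] / [2, 5] / [3, 6] / [7] / [8];  Q = [1, 6] / [2, 7] / [3, 8] / [4] / [5]
Final shape: (2, 2, 2, 1, 1).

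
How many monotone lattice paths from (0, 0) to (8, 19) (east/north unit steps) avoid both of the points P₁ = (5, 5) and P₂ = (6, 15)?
Number of paths = 1276335

Inclusion–exclusion. Total paths: C(27, 8) = 2220075. Through P₁: C(10, 5)·C(17, 3) = 171360. Through P₂: C(21, 6)·C(6, 2) = 813960. Since P₁ is strictly southwest of P₂, a monotone path through both must visit P₁ then P₂; paths through both = C(10, 5)·C(11, 1)·C(6, 2) = 41580. Avoid both = 2220075 − 171360 − 813960 + 41580 = 1276335.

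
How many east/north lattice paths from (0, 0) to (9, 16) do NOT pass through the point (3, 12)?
Number of paths = 1947425

Total paths from (0, 0) to (9, 16): C(25, 9) = 2042975. Paths through (3, 12): (paths (0, 0) → (3, 12)) × (paths (3, 12) → (9, 16)) = C(15, 3) · C(10, 6) = 455 · 210 = 95550. Avoidance count = 2042975 − 95550 = 1947425.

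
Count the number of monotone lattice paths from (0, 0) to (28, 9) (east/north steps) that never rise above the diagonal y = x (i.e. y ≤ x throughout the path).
Number of paths = 85795600

By the reflection principle (André's argument), the number of monotone paths to (28, 9) with n ≤ m that never go above y = x is C(37, 28) − C(37, 29) = 124403620 − 38608020 = 85795600.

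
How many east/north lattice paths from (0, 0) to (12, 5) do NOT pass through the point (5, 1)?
Number of paths = 4208

Total paths from (0, 0) to (12, 5): C(17, 12) = 6188. Paths through (5, 1): (paths (0, 0) → (5, 1)) × (paths (5, 1) → (12, 5)) = C(6, 5) · C(11, 7) = 6 · 330 = 1980. Avoidance count = 6188 − 1980 = 4208.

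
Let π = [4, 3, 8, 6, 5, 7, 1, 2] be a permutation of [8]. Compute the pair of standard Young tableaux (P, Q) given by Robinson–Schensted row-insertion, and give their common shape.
P = [1, 2, 7] / [3, 5] / [4, 6] / [8];  Q = [1, 3, 6] / [2, 4] / [5, 8] / [7];  common shape = (3, 2, 2, 1)

Row-insert the values π_1, π_2, … into P one at a time, bumping the leftmost entry strictly greater than the inserted value down to the next row. The recording tableau Q records, in position (i, j), the step at which that cell was added to P.
  Insert 4 (step 1): P = [4];  Q = [1]
  Insert 3 (step 2): P = [3] / [4];  Q = [1] / [2]
  Insert 8 (step 3): P = [3, 8] / [4];  Q = [1, 3] / [2]
  Insert 6 (step 4): P = [3, 6] / [4, 8];  Q = [1, 3] / [2, 4]
  Insert 5 (step 5): P = [3, 5] / [4, 6] / [8];  Q = [1, 3] / [2, 4] / [5]
  Insert 7 (step 6): P = [3, 5, 7] / [4, 6] / [8];  Q = [1, 3, 6] / [2, 4] / [5]
  Insert 1 (step 7): P = [1, 5, 7] / [3, 6] / [4] / [8];  Q = [1, 3, 6] / [2, 4] / [5] / [7]
  Insert 2 (step 8): P = [1, 2, 7] / [3, 5] / [4, 6] / [8];  Q = [1, 3, 6] / [2, 4] / [5, 8] / [7]
Final shape: (3, 2, 2, 1).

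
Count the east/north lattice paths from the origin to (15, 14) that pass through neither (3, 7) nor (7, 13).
Number of paths = 71041320

Inclusion–exclusion. Total paths: C(29, 15) = 77558760. Through P₁: C(10, 3)·C(19, 12) = 6046560. Through P₂: C(20, 7)·C(9, 8) = 697680. Since P₁ is strictly southwest of P₂, a monotone path through both must visit P₁ then P₂; paths through both = C(10, 3)·C(10, 4)·C(9, 8) = 226800. Avoid both = 77558760 − 6046560 − 697680 + 226800 = 71041320.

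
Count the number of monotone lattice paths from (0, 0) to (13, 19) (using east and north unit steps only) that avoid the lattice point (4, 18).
Number of paths = 347300450

Total paths from (0, 0) to (13, 19): C(32, 13) = 347373600. Paths through (4, 18): (paths (0, 0) → (4, 18)) × (paths (4, 18) → (13, 19)) = C(22, 4) · C(10, 9) = 7315 · 10 = 73150. Avoidance count = 347373600 − 73150 = 347300450.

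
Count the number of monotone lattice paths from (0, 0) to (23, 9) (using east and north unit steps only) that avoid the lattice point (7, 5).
Number of paths = 24211560

Total paths from (0, 0) to (23, 9): C(32, 23) = 28048800. Paths through (7, 5): (paths (0, 0) → (7, 5)) × (paths (7, 5) → (23, 9)) = C(12, 7) · C(20, 16) = 792 · 4845 = 3837240. Avoidance count = 28048800 − 3837240 = 24211560.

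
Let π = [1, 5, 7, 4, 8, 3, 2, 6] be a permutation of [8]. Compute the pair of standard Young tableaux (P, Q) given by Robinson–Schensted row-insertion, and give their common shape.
P = [1, 2, 6, 8] / [3, 7] / [4] / [5];  Q = [1, 2, 3, 5] / [4, 8] / [6] / [7];  common shape = (4, 2, 1, 1)

Row-insert the values π_1, π_2, … into P one at a time, bumping the leftmost entry strictly greater than the inserted value down to the next row. The recording tableau Q records, in position (i, j), the step at which that cell was added to P.
  Insert 1 (step 1): P = [1];  Q = [1]
  Insert 5 (step 2): P = [1, 5];  Q = [1, 2]
  Insert 7 (step 3): P = [1, 5, 7];  Q = [1, 2, 3]
  Insert 4 (step 4): P = [1, 4, 7] / [5];  Q = [1, 2, 3] / [4]
  Insert 8 (step 5): P = [1, 4, 7, 8] / [5];  Q = [1, 2, 3, 5] / [4]
  Insert 3 (step 6): P = [1, 3, 7, 8] / [4] / [5];  Q = [1, 2, 3, 5] / [4] / [6]
  Insert 2 (step 7): P = [1, 2, 7, 8] / [3] / [4] / [5];  Q = [1, 2, 3, 5] / [4] / [6] / [7]
  Insert 6 (step 8): P = [1, 2, 6, 8] / [3, 7] / [4] / [5];  Q = [1, 2, 3, 5] / [4, 8] / [6] / [7]
Final shape: (4, 2, 1, 1).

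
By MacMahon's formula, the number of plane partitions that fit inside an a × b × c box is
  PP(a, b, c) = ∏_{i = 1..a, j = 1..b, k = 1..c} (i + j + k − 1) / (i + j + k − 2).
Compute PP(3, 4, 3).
PP(3, 4, 3) = 4116

Evaluate the triple product over i = 1..3, j = 1..4, k = 1..3. The factors are (2/1) · (3/2) · (4/3) · (3/2) · (4/3) · (5/4) · (4/3) · (5/4) · … (36 factors total). The numerators and denominators telescope so the product is an integer; carrying out the multiplication exactly gives PP(3, 4, 3) = 4116.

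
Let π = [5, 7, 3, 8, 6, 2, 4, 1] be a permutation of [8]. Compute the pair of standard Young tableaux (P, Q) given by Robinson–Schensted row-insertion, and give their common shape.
P = [1, 4, 8] / [2, 6] / [3, 7] / [5];  Q = [1, 2, 4] / [3, 5] / [6, 7] / [8];  common shape = (3, 2, 2, 1)

Row-insert the values π_1, π_2, … into P one at a time, bumping the leftmost entry strictly greater than the inserted value down to the next row. The recording tableau Q records, in position (i, j), the step at which that cell was added to P.
  Insert 5 (step 1): P = [5];  Q = [1]
  Insert 7 (step 2): P = [5, 7];  Q = [1, 2]
  Insert 3 (step 3): P = [3, 7] / [5];  Q = [1, 2] / [3]
  Insert 8 (step 4): P = [3, 7, 8] / [5];  Q = [1, 2, 4] / [3]
  Insert 6 (step 5): P = [3, 6, 8] / [5, 7];  Q = [1, 2, 4] / [3, 5]
  Insert 2 (step 6): P = [2, 6, 8] / [3, 7] / [5];  Q = [1, 2, 4] / [3, 5] / [6]
  Insert 4 (step 7): P = [2, 4, 8] / [3, 6] / [5, 7];  Q = [1, 2, 4] / [3, 5] / [6, 7]
  Insert 1 (step 8): P = [1, 4, 8] / [2, 6] / [3, 7] / [5];  Q = [1, 2, 4] / [3, 5] / [6, 7] / [8]
Final shape: (3, 2, 2, 1).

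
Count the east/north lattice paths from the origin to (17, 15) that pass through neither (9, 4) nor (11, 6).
Number of paths = 471211160

Inclusion–exclusion. Total paths: C(32, 17) = 565722720. Through P₁: C(13, 9)·C(19, 8) = 54041130. Through P₂: C(17, 11)·C(15, 6) = 61941880. Since P₁ is strictly southwest of P₂, a monotone path through both must visit P₁ then P₂; paths through both = C(13, 9)·C(4, 2)·C(15, 6) = 21471450. Avoid both = 565722720 − 54041130 − 61941880 + 21471450 = 471211160.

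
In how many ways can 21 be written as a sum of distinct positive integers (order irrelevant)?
q(21) = 76

A partition into distinct parts is a strictly decreasing sequence summing to n. The recurrence d(n, m) = d(n, m−1) + d(n−m, m−1) (use part m at most once) with q(n) = d(n, n) gives q(21) = 76. (Euler's theorem: # distinct-part partitions = # odd-part partitions.)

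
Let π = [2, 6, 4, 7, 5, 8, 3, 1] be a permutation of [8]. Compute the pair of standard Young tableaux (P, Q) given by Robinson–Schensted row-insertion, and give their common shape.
P = [1, 3, 5, 8] / [2, 7] / [4] / [6];  Q = [1, 2, 4, 6] / [3, 5] / [7] / [8];  common shape = (4, 2, 1, 1)

Row-insert the values π_1, π_2, … into P one at a time, bumping the leftmost entry strictly greater than the inserted value down to the next row. The recording tableau Q records, in position (i, j), the step at which that cell was added to P.
  Insert 2 (step 1): P = [2];  Q = [1]
  Insert 6 (step 2): P = [2, 6];  Q = [1, 2]
  Insert 4 (step 3): P = [2, 4] / [6];  Q = [1, 2] / [3]
  Insert 7 (step 4): P = [2, 4, 7] / [6];  Q = [1, 2, 4] / [3]
  Insert 5 (step 5): P = [2, 4, 5] / [6, 7];  Q = [1, 2, 4] / [3, 5]
  Insert 8 (step 6): P = [2, 4, 5, 8] / [6, 7];  Q = [1, 2, 4, 6] / [3, 5]
  Insert 3 (step 7): P = [2, 3, 5, 8] / [4, 7] / [6];  Q = [1, 2, 4, 6] / [3, 5] / [7]
  Insert 1 (step 8): P = [1, 3, 5, 8] / [2, 7] / [4] / [6];  Q = [1, 2, 4, 6] / [3, 5] / [7] / [8]
Final shape: (4, 2, 1, 1).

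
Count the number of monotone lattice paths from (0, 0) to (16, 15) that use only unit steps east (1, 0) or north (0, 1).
Number of paths = 300540195

A monotone lattice path from (0, 0) to (16, 15) consists of 16 east steps and 15 north steps in some order, so it is determined by which 16 of the 31 steps are east. The count is C(31, 16) = 300540195.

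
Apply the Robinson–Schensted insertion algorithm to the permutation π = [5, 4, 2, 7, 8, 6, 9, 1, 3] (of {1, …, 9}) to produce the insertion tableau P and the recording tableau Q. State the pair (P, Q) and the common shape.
P = [1, 3, 8, 9] / [2, 6] / [4, 7] / [5];  Q = [1, 4, 5, 7] / [2, 6] / [3, 9] / [8];  common shape = (4, 2, 2, 1)

Row-insert the values π_1, π_2, … into P one at a time, bumping the leftmost entry strictly greater than the inserted value down to the next row. The recording tableau Q records, in position (i, j), the step at which that cell was added to P.
  Insert 5 (step 1): P = [5];  Q = [1]
  Insert 4 (step 2): P = [4] / [5];  Q = [1] / [2]
  Insert 2 (step 3): P = [2] / [4] / [5];  Q = [1] / [2] / [3]
  Insert 7 (step 4): P = [2, 7] / [4] / [5];  Q = [1, 4] / [2] / [3]
  Insert 8 (step 5): P = [2, 7, 8] / [4] / [5];  Q = [1, 4, 5] / [2] / [3]
  Insert 6 (step 6): P = [2, 6, 8] / [4, 7] / [5];  Q = [1, 4, 5] / [2, 6] / [3]
  Insert 9 (step 7): P = [2, 6, 8, 9] / [4, 7] / [5];  Q = [1, 4, 5, 7] / [2, 6] / [3]
  Insert 1 (step 8): P = [1, 6, 8, 9] / [2, 7] / [4] / [5];  Q = [1, 4, 5, 7] / [2, 6] / [3] / [8]
  Insert 3 (step 9): P = [1, 3, 8, 9] / [2, 6] / [4, 7] / [5];  Q = [1, 4, 5, 7] / [2, 6] / [3, 9] / [8]
Final shape: (4, 2, 2, 1).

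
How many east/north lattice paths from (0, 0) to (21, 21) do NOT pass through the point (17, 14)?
Number of paths = 450747641190

Total paths from (0, 0) to (21, 21): C(42, 21) = 538257874440. Paths through (17, 14): (paths (0, 0) → (17, 14)) × (paths (17, 14) → (21, 21)) = C(31, 17) · C(11, 4) = 265182525 · 330 = 87510233250. Avoidance count = 538257874440 − 87510233250 = 450747641190.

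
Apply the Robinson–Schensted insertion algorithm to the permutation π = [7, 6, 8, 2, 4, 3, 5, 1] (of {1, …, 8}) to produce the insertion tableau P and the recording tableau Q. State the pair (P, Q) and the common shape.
P = [1, 3, 5] / [2, 8] / [4] / [6] / [7];  Q = [1, 3, 7] / [2, 5] / [4] / [6] / [8];  common shape = (3, 2, 1, 1, 1)

Row-insert the values π_1, π_2, … into P one at a time, bumping the leftmost entry strictly greater than the inserted value down to the next row. The recording tableau Q records, in position (i, j), the step at which that cell was added to P.
  Insert 7 (step 1): P = [7];  Q = [1]
  Insert 6 (step 2): P = [6] / [7];  Q = [1] / [2]
  Insert 8 (step 3): P = [6, 8] / [7];  Q = [1, 3] / [2]
  Insert 2 (step 4): P = [2, 8] / [6] / [7];  Q = [1, 3] / [2] / [4]
  Insert 4 (step 5): P = [2, 4] / [6, 8] / [7];  Q = [1, 3] / [2, 5] / [4]
  Insert 3 (step 6): P = [2, 3] / [4, 8] / [6] / [7];  Q = [1, 3] / [2, 5] / [4] / [6]
  Insert 5 (step 7): P = [2, 3, 5] / [4, 8] / [6] / [7];  Q = [1, 3, 7] / [2, 5] / [4] / [6]
  Insert 1 (step 8): P = [1, 3, 5] / [2, 8] / [4] / [6] / [7];  Q = [1, 3, 7] / [2, 5] / [4] / [6] / [8]
Final shape: (3, 2, 1, 1, 1).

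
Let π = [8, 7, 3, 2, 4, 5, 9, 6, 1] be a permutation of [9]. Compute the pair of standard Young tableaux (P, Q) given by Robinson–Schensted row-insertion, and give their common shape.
P = [1, 4, 5, 6] / [2, 9] / [3] / [7] / [8];  Q = [1, 5, 6, 7] / [2, 8] / [3] / [4] / [9];  common shape = (4, 2, 1, 1, 1)

Row-insert the values π_1, π_2, … into P one at a time, bumping the leftmost entry strictly greater than the inserted value down to the next row. The recording tableau Q records, in position (i, j), the step at which that cell was added to P.
  Insert 8 (step 1): P = [8];  Q = [1]
  Insert 7 (step 2): P = [7] / [8];  Q = [1] / [2]
  Insert 3 (step 3): P = [3] / [7] / [8];  Q = [1] / [2] / [3]
  Insert 2 (step 4): P = [2] / [3] / [7] / [8];  Q = [1] / [2] / [3] / [4]
  Insert 4 (step 5): P = [2, 4] / [3] / [7] / [8];  Q = [1, 5] / [2] / [3] / [4]
  Insert 5 (step 6): P = [2, 4, 5] / [3] / [7] / [8];  Q = [1, 5, 6] / [2] / [3] / [4]
  Insert 9 (step 7): P = [2, 4, 5, 9] / [3] / [7] / [8];  Q = [1, 5, 6, 7] / [2] / [3] / [4]
  Insert 6 (step 8): P = [2, 4, 5, 6] / [3, 9] / [7] / [8];  Q = [1, 5, 6, 7] / [2, 8] / [3] / [4]
  Insert 1 (step 9): P = [1, 4, 5, 6] / [2, 9] / [3] / [7] / [8];  Q = [1, 5, 6, 7] / [2, 8] / [3] / [4] / [9]
Final shape: (4, 2, 1, 1, 1).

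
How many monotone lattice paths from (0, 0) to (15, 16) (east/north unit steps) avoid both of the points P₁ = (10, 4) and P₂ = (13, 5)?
Number of paths = 293990015

Inclusion–exclusion. Total paths: C(31, 15) = 300540195. Through P₁: C(14, 10)·C(17, 5) = 6194188. Through P₂: C(18, 13)·C(13, 2) = 668304. Since P₁ is strictly southwest of P₂, a monotone path through both must visit P₁ then P₂; paths through both = C(14, 10)·C(4, 3)·C(13, 2) = 312312. Avoid both = 300540195 − 6194188 − 668304 + 312312 = 293990015.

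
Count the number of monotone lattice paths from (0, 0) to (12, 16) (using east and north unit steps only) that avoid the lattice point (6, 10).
Number of paths = 23022363

Total paths from (0, 0) to (12, 16): C(28, 12) = 30421755. Paths through (6, 10): (paths (0, 0) → (6, 10)) × (paths (6, 10) → (12, 16)) = C(16, 6) · C(12, 6) = 8008 · 924 = 7399392. Avoidance count = 30421755 − 7399392 = 23022363.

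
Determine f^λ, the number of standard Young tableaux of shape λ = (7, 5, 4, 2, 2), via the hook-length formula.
# SYT of shape (7, 5, 4, 2, 2) = 136047600

Hook-length formula: f^λ = n! / Π hook(c), product over all cells c of the Young diagram. For λ = (7, 5, 4, 2, 2), n = 20 boxes. Hook lengths by row (left-to-right, top-to-bottom): [11, 10, 7, 6, 4, 2, 1]; [8, 7, 4, 3, 1]; [6, 5, 2, 1]; [3, 2]; [2, 1]. Product of hooks = 17882726400. So f^λ = 20! / 17882726400 = 2432902008176640000 / 17882726400 = 136047600.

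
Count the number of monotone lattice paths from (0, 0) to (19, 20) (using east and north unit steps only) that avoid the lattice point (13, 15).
Number of paths = 51624986490

Total paths from (0, 0) to (19, 20): C(39, 19) = 68923264410. Paths through (13, 15): (paths (0, 0) → (13, 15)) × (paths (13, 15) → (19, 20)) = C(28, 13) · C(11, 6) = 37442160 · 462 = 17298277920. Avoidance count = 68923264410 − 17298277920 = 51624986490.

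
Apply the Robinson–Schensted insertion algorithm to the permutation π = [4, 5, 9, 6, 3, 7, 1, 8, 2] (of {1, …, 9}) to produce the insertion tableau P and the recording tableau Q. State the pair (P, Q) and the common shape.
P = [1, 2, 6, 7, 8] / [3, 5] / [4] / [9];  Q = [1, 2, 3, 6, 8] / [4, 9] / [5] / [7];  common shape = (5, 2, 1, 1)

Row-insert the values π_1, π_2, … into P one at a time, bumping the leftmost entry strictly greater than the inserted value down to the next row. The recording tableau Q records, in position (i, j), the step at which that cell was added to P.
  Insert 4 (step 1): P = [4];  Q = [1]
  Insert 5 (step 2): P = [4, 5];  Q = [1, 2]
  Insert 9 (step 3): P = [4, 5, 9];  Q = [1, 2, 3]
  Insert 6 (step 4): P = [4, 5, 6] / [9];  Q = [1, 2, 3] / [4]
  Insert 3 (step 5): P = [3, 5, 6] / [4] / [9];  Q = [1, 2, 3] / [4] / [5]
  Insert 7 (step 6): P = [3, 5, 6, 7] / [4] / [9];  Q = [1, 2, 3, 6] / [4] / [5]
  Insert 1 (step 7): P = [1, 5, 6, 7] / [3] / [4] / [9];  Q = [1, 2, 3, 6] / [4] / [5] / [7]
  Insert 8 (step 8): P = [1, 5, 6, 7, 8] / [3] / [4] / [9];  Q = [1, 2, 3, 6, 8] / [4] / [5] / [7]
  Insert 2 (step 9): P = [1, 2, 6, 7, 8] / [3, 5] / [4] / [9];  Q = [1, 2, 3, 6, 8] / [4, 9] / [5] / [7]
Final shape: (5, 2, 1, 1).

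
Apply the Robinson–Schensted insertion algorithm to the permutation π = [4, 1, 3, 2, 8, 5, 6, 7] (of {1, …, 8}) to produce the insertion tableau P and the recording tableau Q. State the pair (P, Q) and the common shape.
P = [1, 2, 5, 6, 7] / [3, 8] / [4];  Q = [1, 3, 5, 7, 8] / [2, 6] / [4];  common shape = (5, 2, 1)

Row-insert the values π_1, π_2, … into P one at a time, bumping the leftmost entry strictly greater than the inserted value down to the next row. The recording tableau Q records, in position (i, j), the step at which that cell was added to P.
  Insert 4 (step 1): P = [4];  Q = [1]
  Insert 1 (step 2): P = [1] / [4];  Q = [1] / [2]
  Insert 3 (step 3): P = [1, 3] / [4];  Q = [1, 3] / [2]
  Insert 2 (step 4): P = [1, 2] / [3] / [4];  Q = [1, 3] / [2] / [4]
  Insert 8 (step 5): P = [1, 2, 8] / [3] / [4];  Q = [1, 3, 5] / [2] / [4]
  Insert 5 (step 6): P = [1, 2, 5] / [3, 8] / [4];  Q = [1, 3, 5] / [2, 6] / [4]
  Insert 6 (step 7): P = [1, 2, 5, 6] / [3, 8] / [4];  Q = [1, 3, 5, 7] / [2, 6] / [4]
  Insert 7 (step 8): P = [1, 2, 5, 6, 7] / [3, 8] / [4];  Q = [1, 3, 5, 7, 8] / [2, 6] / [4]
Final shape: (5, 2, 1).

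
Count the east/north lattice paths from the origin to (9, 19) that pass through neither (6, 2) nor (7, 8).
Number of paths = 6388338

Inclusion–exclusion. Total paths: C(28, 9) = 6906900. Through P₁: C(8, 6)·C(20, 3) = 31920. Through P₂: C(15, 7)·C(13, 2) = 501930. Since P₁ is strictly southwest of P₂, a monotone path through both must visit P₁ then P₂; paths through both = C(8, 6)·C(7, 1)·C(13, 2) = 15288. Avoid both = 6906900 − 31920 − 501930 + 15288 = 6388338.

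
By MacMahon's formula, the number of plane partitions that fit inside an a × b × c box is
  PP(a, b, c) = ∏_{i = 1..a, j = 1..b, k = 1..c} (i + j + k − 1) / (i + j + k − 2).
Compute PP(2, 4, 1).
PP(2, 4, 1) = 15

Evaluate the triple product over i = 1..2, j = 1..4, k = 1..1. The factors are (2/1) · (3/2) · (4/3) · (5/4) · (3/2) · (4/3) · (5/4) · (6/5). The numerators and denominators telescope so the product is an integer; carrying out the multiplication exactly gives PP(2, 4, 1) = 15.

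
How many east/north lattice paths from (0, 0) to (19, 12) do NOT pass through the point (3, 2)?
Number of paths = 88003175

Total paths from (0, 0) to (19, 12): C(31, 19) = 141120525. Paths through (3, 2): (paths (0, 0) → (3, 2)) × (paths (3, 2) → (19, 12)) = C(5, 3) · C(26, 16) = 10 · 5311735 = 53117350. Avoidance count = 141120525 − 53117350 = 88003175.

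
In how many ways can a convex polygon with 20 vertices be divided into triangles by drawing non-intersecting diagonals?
C_18 = 477638700

These polygon triangulations are counted by the Catalan number C_n = (1/(n + 1)) · C(2n, n). For n = 18: C_18 = (1/19) · C(36, 18) = 9075135300/19 = 477638700.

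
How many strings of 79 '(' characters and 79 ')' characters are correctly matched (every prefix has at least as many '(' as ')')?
C_79 = 289450081175264899454283846029490767264392230

These balanced parentheses are counted by the Catalan number C_n = (1/(n + 1)) · C(2n, n). For n = 79: C_79 = (1/80) · C(158, 79) = 23156006494021191956342707682359261381151378400/80 = 289450081175264899454283846029490767264392230.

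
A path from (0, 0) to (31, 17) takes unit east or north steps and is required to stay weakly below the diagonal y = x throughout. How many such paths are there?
Number of paths = 1989572570865

By the reflection principle (André's argument), the number of monotone paths to (31, 17) with n ≤ m that never go above y = x is C(48, 31) − C(48, 32) = 4244421484512 − 2254848913647 = 1989572570865.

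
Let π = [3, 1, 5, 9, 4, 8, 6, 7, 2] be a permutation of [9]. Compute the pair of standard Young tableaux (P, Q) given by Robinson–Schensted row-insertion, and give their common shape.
P = [1, 2, 6, 7] / [3, 4, 8] / [5] / [9];  Q = [1, 3, 4, 8] / [2, 5, 6] / [7] / [9];  common shape = (4, 3, 1, 1)

Row-insert the values π_1, π_2, … into P one at a time, bumping the leftmost entry strictly greater than the inserted value down to the next row. The recording tableau Q records, in position (i, j), the step at which that cell was added to P.
  Insert 3 (step 1): P = [3];  Q = [1]
  Insert 1 (step 2): P = [1] / [3];  Q = [1] / [2]
  Insert 5 (step 3): P = [1, 5] / [3];  Q = [1, 3] / [2]
  Insert 9 (step 4): P = [1, 5, 9] / [3];  Q = [1, 3, 4] / [2]
  Insert 4 (step 5): P = [1, 4, 9] / [3, 5];  Q = [1, 3, 4] / [2, 5]
  Insert 8 (step 6): P = [1, 4, 8] / [3, 5, 9];  Q = [1, 3, 4] / [2, 5, 6]
  Insert 6 (step 7): P = [1, 4, 6] / [3, 5, 8] / [9];  Q = [1, 3, 4] / [2, 5, 6] / [7]
  Insert 7 (step 8): P = [1, 4, 6, 7] / [3, 5, 8] / [9];  Q = [1, 3, 4, 8] / [2, 5, 6] / [7]
  Insert 2 (step 9): P = [1, 2, 6, 7] / [3, 4, 8] / [5] / [9];  Q = [1, 3, 4, 8] / [2, 5, 6] / [7] / [9]
Final shape: (4, 3, 1, 1).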